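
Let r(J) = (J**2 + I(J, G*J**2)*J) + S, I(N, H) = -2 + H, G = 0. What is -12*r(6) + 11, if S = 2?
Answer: -301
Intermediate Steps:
r(J) = 2 + J**2 - 2*J (r(J) = (J**2 + (-2 + 0*J**2)*J) + 2 = (J**2 + (-2 + 0)*J) + 2 = (J**2 - 2*J) + 2 = 2 + J**2 - 2*J)
-12*r(6) + 11 = -12*(2 + 6**2 - 2*6) + 11 = -12*(2 + 36 - 12) + 11 = -12*26 + 11 = -312 + 11 = -301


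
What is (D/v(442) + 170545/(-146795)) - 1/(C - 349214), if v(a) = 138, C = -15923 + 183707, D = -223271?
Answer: -297532513900447/183767816265 ≈ -1619.1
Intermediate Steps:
C = 167784
(D/v(442) + 170545/(-146795)) - 1/(C - 349214) = (-223271/138 + 170545/(-146795)) - 1/(167784 - 349214) = (-223271*1/138 + 170545*(-1/146795)) - 1/(-181430) = (-223271/138 - 34109/29359) - 1*(-1/181430) = -6559720331/4051542 + 1/181430 = -297532513900447/183767816265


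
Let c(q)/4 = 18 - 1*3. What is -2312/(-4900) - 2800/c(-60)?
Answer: -169766/3675 ≈ -46.195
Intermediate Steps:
c(q) = 60 (c(q) = 4*(18 - 1*3) = 4*(18 - 3) = 4*15 = 60)
-2312/(-4900) - 2800/c(-60) = -2312/(-4900) - 2800/60 = -2312*(-1/4900) - 2800*1/60 = 578/1225 - 140/3 = -169766/3675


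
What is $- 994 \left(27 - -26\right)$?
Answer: $-52682$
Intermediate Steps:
$- 994 \left(27 - -26\right) = - 994 \left(27 + 26\right) = \left(-994\right) 53 = -52682$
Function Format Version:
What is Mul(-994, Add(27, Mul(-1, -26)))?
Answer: -52682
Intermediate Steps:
Mul(-994, Add(27, Mul(-1, -26))) = Mul(-994, Add(27, 26)) = Mul(-994, 53) = -52682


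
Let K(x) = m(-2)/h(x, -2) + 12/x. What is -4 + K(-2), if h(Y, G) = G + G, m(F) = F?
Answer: -19/2 ≈ -9.5000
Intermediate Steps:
h(Y, G) = 2*G
K(x) = ½ + 12/x (K(x) = -2/(2*(-2)) + 12/x = -2/(-4) + 12/x = -2*(-¼) + 12/x = ½ + 12/x)
-4 + K(-2) = -4 + (½)*(24 - 2)/(-2) = -4 + (½)*(-½)*22 = -4 - 11/2 = -19/2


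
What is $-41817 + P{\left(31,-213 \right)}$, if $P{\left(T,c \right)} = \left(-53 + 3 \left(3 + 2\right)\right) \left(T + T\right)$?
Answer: $-44173$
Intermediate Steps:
$P{\left(T,c \right)} = - 76 T$ ($P{\left(T,c \right)} = \left(-53 + 3 \cdot 5\right) 2 T = \left(-53 + 15\right) 2 T = - 38 \cdot 2 T = - 76 T$)
$-41817 + P{\left(31,-213 \right)} = -41817 - 2356 = -44173$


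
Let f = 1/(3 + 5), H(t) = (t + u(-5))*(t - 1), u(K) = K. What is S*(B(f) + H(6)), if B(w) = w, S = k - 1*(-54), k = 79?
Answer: 5453/8 ≈ 681.63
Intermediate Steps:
S = 133 (S = 79 - 1*(-54) = 79 + 54 = 133)
H(t) = (-1 + t)*(-5 + t) (H(t) = (t - 5)*(t - 1) = (-5 + t)*(-1 + t) = (-1 + t)*(-5 + t))
f = ⅛ (f = 1/8 = ⅛ ≈ 0.12500)
S*(B(f) + H(6)) = 133*(⅛ + (5 + 6² - 6*6)) = 133*(⅛ + (5 + 36 - 36)) = 133*(⅛ + 5) = 133*(41/8) = 5453/8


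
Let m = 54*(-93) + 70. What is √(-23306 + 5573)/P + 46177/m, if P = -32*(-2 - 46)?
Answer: -46177/4952 + I*√17733/1536 ≈ -9.3249 + 0.086696*I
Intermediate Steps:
m = -4952 (m = -5022 + 70 = -4952)
P = 1536 (P = -32*(-48) = 1536)
√(-23306 + 5573)/P + 46177/m = √(-23306 + 5573)/1536 + 46177/(-4952) = √(-17733)*(1/1536) + 46177*(-1/4952) = (I*√17733)*(1/1536) - 46177/4952 = I*√17733/1536 - 46177/4952 = -46177/4952 + I*√17733/1536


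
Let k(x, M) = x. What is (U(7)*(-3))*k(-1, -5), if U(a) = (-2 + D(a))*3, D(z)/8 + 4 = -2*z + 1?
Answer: -1242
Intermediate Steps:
D(z) = -24 - 16*z (D(z) = -32 + 8*(-2*z + 1) = -32 + 8*(1 - 2*z) = -32 + (8 - 16*z) = -24 - 16*z)
U(a) = -78 - 48*a (U(a) = (-2 + (-24 - 16*a))*3 = (-26 - 16*a)*3 = -78 - 48*a)
(U(7)*(-3))*k(-1, -5) = ((-78 - 48*7)*(-3))*(-1) = ((-78 - 336)*(-3))*(-1) = -414*(-3)*(-1) = 1242*(-1) = -1242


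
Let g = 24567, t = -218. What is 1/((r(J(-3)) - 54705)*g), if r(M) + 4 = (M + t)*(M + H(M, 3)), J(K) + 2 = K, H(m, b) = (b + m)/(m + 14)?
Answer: -3/3946279100 ≈ -7.6021e-10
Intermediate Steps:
H(m, b) = (b + m)/(14 + m)
J(K) = -2 + K
r(M) = -4 + (-218 + M)*(M + (3 + M)/(14 + M)) (r(M) = -4 + (M - 218)*(M + (3 + M)/(14 + M)) = -4 + (-218 + M)*(M + (3 + M)/(14 + M)))
1/((r(J(-3)) - 54705)*g) = 1/((-710 + (-2 - 3)³ - 3271*(-2 - 3) - 203*(-2 - 3)²)/(14 + (-2 - 3)) - 54705*24567) = (1/24567)/((-710 + (-5)³ - 3271*(-5) - 203*(-5)²)/(14 - 5) - 54705) = (1/24567)/((-710 - 125 + 16355 - 203*25)/9 - 54705) = (1/24567)/((-710 - 125 + 16355 - 5075)/9 - 54705) = (1/24567)/((⅑)*10445 - 54705) = (1/24567)/(10445/9 - 54705) = (1/24567)/(-481900/9) = -9/481900*1/24567 = -3/3946279100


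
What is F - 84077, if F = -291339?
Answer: -375416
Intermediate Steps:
F - 84077 = -291339 - 84077 = -375416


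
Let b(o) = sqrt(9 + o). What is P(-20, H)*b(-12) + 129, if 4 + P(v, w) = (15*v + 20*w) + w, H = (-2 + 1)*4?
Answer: 129 - 388*I*sqrt(3) ≈ 129.0 - 672.04*I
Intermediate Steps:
H = -4 (H = -1*4 = -4)
P(v, w) = -4 + 15*v + 21*w (P(v, w) = -4 + ((15*v + 20*w) + w) = -4 + (15*v + 21*w) = -4 + 15*v + 21*w)
P(-20, H)*b(-12) + 129 = (-4 + 15*(-20) + 21*(-4))*sqrt(9 - 12) + 129 = (-4 - 300 - 84)*sqrt(-3) + 129 = -388*I*sqrt(3) + 129 = 129 - 388*I*sqrt(3)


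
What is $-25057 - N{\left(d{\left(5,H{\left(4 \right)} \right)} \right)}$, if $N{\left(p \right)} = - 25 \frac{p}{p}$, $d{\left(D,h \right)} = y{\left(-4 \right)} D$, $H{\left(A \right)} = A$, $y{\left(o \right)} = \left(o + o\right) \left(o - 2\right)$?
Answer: $-25032$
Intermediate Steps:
$y{\left(o \right)} = 2 o \left(-2 + o\right)$
$d{\left(D,h \right)} = 48 D$ ($d{\left(D,h \right)} = 2 \left(-4\right) \left(-2 - 4\right) D = 2 \left(-4\right) \left(-6\right) D = 48 D$)
$N{\left(p \right)} = -25$ ($N{\left(p \right)} = \left(-25\right) 1 = -25$)
$-25057 - N{\left(d{\left(5,H{\left(4 \right)} \right)} \right)} = -25057 - -25 = -25057 + 25 = -25032$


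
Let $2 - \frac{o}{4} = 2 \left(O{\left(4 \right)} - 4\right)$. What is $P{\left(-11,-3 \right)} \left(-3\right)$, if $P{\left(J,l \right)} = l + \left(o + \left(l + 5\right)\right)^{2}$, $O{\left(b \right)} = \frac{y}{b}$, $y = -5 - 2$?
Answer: $-9399$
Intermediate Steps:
$y = -7$
$O{\left(b \right)} = - \frac{7}{b}$
$o = 54$ ($o = 8 - 4 \cdot 2 \left(- \frac{7}{4} - 4\right) = 8 - 4 \cdot 2 \left(- \frac{23}{4}\right) = 8 - -46 = 8 + 46 = 54$)
$P{\left(J,l \right)} = l + \left(59 + l\right)^{2}$ ($P{\left(J,l \right)} = l + \left(54 + \left(l + 5\right)\right)^{2} = l + \left(54 + \left(5 + l\right)\right)^{2} = l + \left(59 + l\right)^{2}$)
$P{\left(-11,-3 \right)} \left(-3\right) = \left(-3 + \left(59 - 3\right)^{2}\right) \left(-3\right) = \left(-3 + 56^{2}\right) \left(-3\right) = \left(-3 + 3136\right) \left(-3\right) = 3133 \left(-3\right) = -9399$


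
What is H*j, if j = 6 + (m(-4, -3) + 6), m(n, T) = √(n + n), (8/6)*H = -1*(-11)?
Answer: 99 + 33*I*√2/2 ≈ 99.0 + 23.335*I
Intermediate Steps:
H = 33/4 (H = 3*(-1*(-11))/4 = (¾)*11 = 33/4 ≈ 8.2500)
m(n, T) = √2*√n (m(n, T) = √(2*n) = √2*√n)
j = 12 + 2*I*√2 (j = 6 + (√2*√(-4) + 6) = 6 + (√2*(2*I) + 6) = 6 + (2*I*√2 + 6) = 6 + (6 + 2*I*√2) = 12 + 2*I*√2 ≈ 12.0 + 2.8284*I)
H*j = 33*(12 + 2*I*√2)/4 = 99 + 33*I*√2/2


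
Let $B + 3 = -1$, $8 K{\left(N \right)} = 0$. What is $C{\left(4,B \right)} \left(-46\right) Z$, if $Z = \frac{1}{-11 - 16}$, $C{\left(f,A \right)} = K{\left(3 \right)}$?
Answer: $0$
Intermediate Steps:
$K{\left(N \right)} = 0$ ($K{\left(N \right)} = \frac{1}{8} \cdot 0 = 0$)
$B = -4$ ($B = -3 - 1 = -4$)
$C{\left(f,A \right)} = 0$
$Z = - \frac{1}{27}$ ($Z = \frac{1}{-27} = - \frac{1}{27} \approx -0.037037$)
$C{\left(4,B \right)} \left(-46\right) Z = 0 \left(-46\right) \left(- \frac{1}{27}\right) = 0 \left(- \frac{1}{27}\right) = 0$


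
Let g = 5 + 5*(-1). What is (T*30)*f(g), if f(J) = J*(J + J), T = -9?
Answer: 0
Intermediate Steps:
g = 0 (g = 5 - 5 = 0)
f(J) = 2*J² (f(J) = J*(2*J) = 2*J²)
(T*30)*f(g) = (-9*30)*(2*0²) = -540*0 = -270*0 = 0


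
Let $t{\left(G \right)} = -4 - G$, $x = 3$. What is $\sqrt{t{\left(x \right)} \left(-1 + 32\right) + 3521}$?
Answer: $2 \sqrt{826} \approx 57.48$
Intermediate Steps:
$\sqrt{t{\left(x \right)} \left(-1 + 32\right) + 3521} = \sqrt{\left(-4 - 3\right) \left(-1 + 32\right) + 3521} = \sqrt{\left(-4 - 3\right) 31 + 3521} = \sqrt{\left(-7\right) 31 + 3521} = \sqrt{-217 + 3521} = \sqrt{3304} = 2 \sqrt{826}$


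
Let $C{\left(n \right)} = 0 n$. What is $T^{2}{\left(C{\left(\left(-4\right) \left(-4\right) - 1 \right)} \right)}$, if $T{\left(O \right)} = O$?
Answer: $0$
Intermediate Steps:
$C{\left(n \right)} = 0$
$T^{2}{\left(C{\left(\left(-4\right) \left(-4\right) - 1 \right)} \right)} = 0^{2} = 0$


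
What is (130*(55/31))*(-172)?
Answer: -1229800/31 ≈ -39671.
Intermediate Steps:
(130*(55/31))*(-172) = (7150/31)*(-172) = -1229800/31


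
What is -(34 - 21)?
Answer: -13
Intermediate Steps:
-(34 - 21) = -1*13 = -13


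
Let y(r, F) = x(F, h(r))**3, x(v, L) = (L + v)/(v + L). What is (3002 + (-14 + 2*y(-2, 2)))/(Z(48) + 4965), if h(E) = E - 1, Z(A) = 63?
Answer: 1495/2514 ≈ 0.59467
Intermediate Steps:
h(E) = -1 + E
x(v, L) = 1 (x(v, L) = (L + v)/(L + v) = 1)
y(r, F) = 1 (y(r, F) = 1**3 = 1)
(3002 + (-14 + 2*y(-2, 2)))/(Z(48) + 4965) = (3002 + (-14 + 2*1))/(63 + 4965) = (3002 + (-14 + 2))/5028 = (3002 - 12)*(1/5028) = 2990*(1/5028) = 1495/2514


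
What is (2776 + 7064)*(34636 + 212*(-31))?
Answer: 276149760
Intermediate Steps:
(2776 + 7064)*(34636 + 212*(-31)) = 9840*(34636 - 6572) = 9840*28064 = 276149760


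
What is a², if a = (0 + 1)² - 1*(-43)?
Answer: 1936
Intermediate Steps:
a = 44 (a = 1² + 43 = 1 + 43 = 44)
a² = 44² = 1936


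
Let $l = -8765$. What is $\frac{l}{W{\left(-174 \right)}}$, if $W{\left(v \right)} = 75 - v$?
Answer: $- \frac{8765}{249} \approx -35.201$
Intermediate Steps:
$\frac{l}{W{\left(-174 \right)}} = - \frac{8765}{75 - -174} = - \frac{8765}{75 + 174} = - \frac{8765}{249}$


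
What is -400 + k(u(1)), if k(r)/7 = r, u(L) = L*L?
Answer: -393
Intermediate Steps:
u(L) = L²
k(r) = 7*r
-400 + k(u(1)) = -400 + 7*1² = -400 + 7*1 = -400 + 7 = -393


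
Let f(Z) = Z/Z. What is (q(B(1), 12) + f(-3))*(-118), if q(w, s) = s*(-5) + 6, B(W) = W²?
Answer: 6254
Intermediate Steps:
q(w, s) = 6 - 5*s (q(w, s) = -5*s + 6 = 6 - 5*s)
f(Z) = 1
(q(B(1), 12) + f(-3))*(-118) = ((6 - 5*12) + 1)*(-118) = ((6 - 60) + 1)*(-118) = (-54 + 1)*(-118) = -53*(-118) = 6254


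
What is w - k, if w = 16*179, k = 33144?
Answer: -30280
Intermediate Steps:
w = 2864
w - k = 2864 - 1*33144 = 2864 - 33144 = -30280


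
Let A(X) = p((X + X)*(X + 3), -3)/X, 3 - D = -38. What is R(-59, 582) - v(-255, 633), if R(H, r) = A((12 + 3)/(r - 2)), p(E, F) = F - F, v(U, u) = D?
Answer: -41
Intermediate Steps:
D = 41 (D = 3 - 1*(-38) = 3 + 38 = 41)
v(U, u) = 41
p(E, F) = 0
A(X) = 0 (A(X) = 0/X = 0)
R(H, r) = 0
R(-59, 582) - v(-255, 633) = 0 - 1*41 = 0 - 41 = -41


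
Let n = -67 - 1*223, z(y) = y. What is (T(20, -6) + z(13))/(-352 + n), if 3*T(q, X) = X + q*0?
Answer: -11/642 ≈ -0.017134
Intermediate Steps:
T(q, X) = X/3 (T(q, X) = (X + q*0)/3 = (X + 0)/3 = X/3)
n = -290 (n = -67 - 223 = -290)
(T(20, -6) + z(13))/(-352 + n) = ((⅓)*(-6) + 13)/(-352 - 290) = (-2 + 13)/(-642) = 11*(-1/642) = -11/642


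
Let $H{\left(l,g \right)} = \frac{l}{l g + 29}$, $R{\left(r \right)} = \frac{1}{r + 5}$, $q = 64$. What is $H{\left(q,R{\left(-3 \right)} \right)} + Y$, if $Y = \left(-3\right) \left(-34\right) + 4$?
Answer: $\frac{6530}{61} \approx 107.05$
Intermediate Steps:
$R{\left(r \right)} = \frac{1}{5 + r}$
$H{\left(l,g \right)} = \frac{l}{29 + g l}$ ($H{\left(l,g \right)} = \frac{l}{g l + 29} = \frac{l}{29 + g l}$)
$Y = 106$ ($Y = 102 + 4 = 106$)
$H{\left(q,R{\left(-3 \right)} \right)} + Y = \frac{64}{29 + \frac{1}{5 - 3} \cdot 64} + 106 = \frac{64}{29 + \frac{1}{2} \cdot 64} + 106 = \frac{64}{29 + 32} + 106 = \frac{64}{61} + 106 = \frac{6530}{61}$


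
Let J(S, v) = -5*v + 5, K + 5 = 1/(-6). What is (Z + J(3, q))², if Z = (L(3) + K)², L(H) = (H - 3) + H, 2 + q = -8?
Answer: 4618201/1296 ≈ 3563.4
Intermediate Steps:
K = -31/6 (K = -5 + 1/(-6) = -5 + 1*(-⅙) = -5 - ⅙ = -31/6 ≈ -5.1667)
q = -10 (q = -2 - 8 = -10)
L(H) = -3 + 2*H (L(H) = (-3 + H) + H = -3 + 2*H)
J(S, v) = 5 - 5*v
Z = 169/36 (Z = ((-3 + 2*3) - 31/6)² = ((-3 + 6) - 31/6)² = (3 - 31/6)² = (-13/6)² = 169/36 ≈ 4.6944)
(Z + J(3, q))² = (169/36 + (5 - 5*(-10)))² = (169/36 + (5 + 50))² = (169/36 + 55)² = (2149/36)² = 4618201/1296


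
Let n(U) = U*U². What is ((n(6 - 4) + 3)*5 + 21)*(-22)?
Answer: -1672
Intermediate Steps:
n(U) = U³
((n(6 - 4) + 3)*5 + 21)*(-22) = (((6 - 4)³ + 3)*5 + 21)*(-22) = ((2³ + 3)*5 + 21)*(-22) = ((8 + 3)*5 + 21)*(-22) = (11*5 + 21)*(-22) = (55 + 21)*(-22) = 76*(-22) = -1672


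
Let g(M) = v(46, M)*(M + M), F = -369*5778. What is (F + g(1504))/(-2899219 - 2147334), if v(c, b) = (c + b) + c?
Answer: -2668686/5046553 ≈ -0.52881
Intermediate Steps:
F = -2132082
v(c, b) = b + 2*c (v(c, b) = (b + c) + c = b + 2*c)
g(M) = 2*M*(92 + M) (g(M) = (M + 2*46)*(M + M) = (M + 92)*(2*M) = (92 + M)*(2*M) = 2*M*(92 + M))
(F + g(1504))/(-2899219 - 2147334) = (-2132082 + 2*1504*(92 + 1504))/(-2899219 - 2147334) = (-2132082 + 2*1504*1596)/(-5046553) = (-2132082 + 4800768)*(-1/5046553) = 2668686*(-1/5046553) = -2668686/5046553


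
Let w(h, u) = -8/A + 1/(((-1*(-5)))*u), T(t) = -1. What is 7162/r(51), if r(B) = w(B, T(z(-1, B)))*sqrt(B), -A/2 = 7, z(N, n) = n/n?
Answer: 250670*sqrt(51)/663 ≈ 2700.1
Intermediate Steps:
z(N, n) = 1
A = -14 (A = -2*7 = -14)
w(h, u) = 4/7 + 1/(5*u) (w(h, u) = -8/(-14) + 1/(((-1*(-5)))*u) = -8*(-1/14) + 1/(5*u) = 4/7 + 1/(5*u))
r(B) = 13*sqrt(B)/35 (r(B) = ((1/35)*(7 + 20*(-1))/(-1))*sqrt(B) = ((1/35)*(-1)*(7 - 20))*sqrt(B) = ((1/35)*(-1)*(-13))*sqrt(B) = 13*sqrt(B)/35)
7162/r(51) = 7162/((13*sqrt(51)/35)) = 7162*(35*sqrt(51)/663) = 250670*sqrt(51)/663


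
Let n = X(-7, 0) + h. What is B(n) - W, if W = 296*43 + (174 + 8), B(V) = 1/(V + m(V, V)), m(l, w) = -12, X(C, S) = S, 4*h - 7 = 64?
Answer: -296926/23 ≈ -12910.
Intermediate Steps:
h = 71/4 (h = 7/4 + (¼)*64 = 7/4 + 16 = 71/4 ≈ 17.750)
n = 71/4 (n = 0 + 71/4 = 71/4 ≈ 17.750)
B(V) = 1/(-12 + V) (B(V) = 1/(V - 12) = 1/(-12 + V))
W = 12910 (W = 12728 + 182 = 12910)
B(n) - W = 1/(-12 + 71/4) - 1*12910 = 1/(23/4) - 12910 = 4/23 - 12910 = -296926/23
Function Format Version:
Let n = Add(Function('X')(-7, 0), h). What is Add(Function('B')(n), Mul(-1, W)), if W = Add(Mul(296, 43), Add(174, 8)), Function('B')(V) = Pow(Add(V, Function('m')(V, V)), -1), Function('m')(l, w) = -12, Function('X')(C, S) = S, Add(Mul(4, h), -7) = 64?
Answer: Rational(-296926, 23) ≈ -12910.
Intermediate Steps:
h = Rational(71, 4) (h = Add(Rational(7, 4), Mul(Rational(1, 4), 64)) = Add(Rational(7, 4), 16) = Rational(71, 4) ≈ 17.750)
n = Rational(71, 4) (n = Add(0, Rational(71, 4)) = Rational(71, 4) ≈ 17.750)
Function('B')(V) = Pow(Add(-12, V), -1) (Function('B')(V) = Pow(Add(V, -12), -1) = Pow(Add(-12, V), -1))
W = 12910 (W = Add(12728, 182) = 12910)
Add(Function('B')(n), Mul(-1, W)) = Add(Pow(Add(-12, Rational(71, 4)), -1), Mul(-1, 12910)) = Add(Pow(Rational(23, 4), -1), -12910) = Add(Rational(4, 23), -12910) = Rational(-296926, 23)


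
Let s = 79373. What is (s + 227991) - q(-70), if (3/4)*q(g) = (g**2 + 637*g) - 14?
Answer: 1080908/3 ≈ 3.6030e+5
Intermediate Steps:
q(g) = -56/3 + 4*g**2/3 + 2548*g/3 (q(g) = 4*((g**2 + 637*g) - 14)/3 = 4*(-14 + g**2 + 637*g)/3 = -56/3 + 4*g**2/3 + 2548*g/3)
(s + 227991) - q(-70) = (79373 + 227991) - (-56/3 + (4/3)*(-70)**2 + (2548/3)*(-70)) = 307364 - (-56/3 + (4/3)*4900 - 178360/3) = 307364 - (-56/3 + 19600/3 - 178360/3) = 307364 - 1*(-158816/3) = 307364 + 158816/3 = 1080908/3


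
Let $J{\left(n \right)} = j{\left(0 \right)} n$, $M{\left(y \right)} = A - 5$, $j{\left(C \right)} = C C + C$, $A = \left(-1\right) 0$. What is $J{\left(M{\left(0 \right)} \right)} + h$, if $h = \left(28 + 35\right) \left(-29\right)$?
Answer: $-1827$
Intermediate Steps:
$A = 0$
$j{\left(C \right)} = C + C^{2}$ ($j{\left(C \right)} = C^{2} + C = C + C^{2}$)
$M{\left(y \right)} = -5$ ($M{\left(y \right)} = 0 - 5 = -5$)
$h = -1827$ ($h = 63 \left(-29\right) = -1827$)
$J{\left(n \right)} = 0$ ($J{\left(n \right)} = 0 \left(1 + 0\right) n = 0 \cdot 1 n = 0 n = 0$)
$J{\left(M{\left(0 \right)} \right)} + h = 0 - 1827 = -1827$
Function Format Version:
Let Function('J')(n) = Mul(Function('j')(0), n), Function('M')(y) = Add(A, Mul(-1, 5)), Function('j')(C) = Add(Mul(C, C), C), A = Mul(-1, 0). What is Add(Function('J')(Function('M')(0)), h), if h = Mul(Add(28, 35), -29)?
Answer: -1827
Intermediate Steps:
A = 0
Function('j')(C) = Add(C, Pow(C, 2)) (Function('j')(C) = Add(Pow(C, 2), C) = Add(C, Pow(C, 2)))
Function('M')(y) = -5 (Function('M')(y) = Add(0, Mul(-1, 5)) = Add(0, -5) = -5)
h = -1827 (h = Mul(63, -29) = -1827)
Function('J')(n) = 0 (Function('J')(n) = Mul(Mul(0, Add(1, 0)), n) = Mul(Mul(0, 1), n) = Mul(0, n) = 0)
Add(Function('J')(Function('M')(0)), h) = Add(0, -1827) = -1827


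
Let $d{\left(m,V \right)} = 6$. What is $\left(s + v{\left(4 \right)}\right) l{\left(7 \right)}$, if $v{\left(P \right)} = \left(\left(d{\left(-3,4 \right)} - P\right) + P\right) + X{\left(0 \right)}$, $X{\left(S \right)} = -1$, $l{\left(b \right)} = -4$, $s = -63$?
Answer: $232$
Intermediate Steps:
$v{\left(P \right)} = 5$ ($v{\left(P \right)} = \left(\left(6 - P\right) + P\right) - 1 = 6 - 1 = 5$)
$\left(s + v{\left(4 \right)}\right) l{\left(7 \right)} = \left(-63 + 5\right) \left(-4\right) = \left(-58\right) \left(-4\right) = 232$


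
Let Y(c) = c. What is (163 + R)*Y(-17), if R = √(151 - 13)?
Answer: -2771 - 17*√138 ≈ -2970.7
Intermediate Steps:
R = √138 ≈ 11.747
(163 + R)*Y(-17) = (163 + √138)*(-17) = -2771 - 17*√138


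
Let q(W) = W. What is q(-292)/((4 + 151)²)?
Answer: -292/24025 ≈ -0.012154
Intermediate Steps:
q(-292)/((4 + 151)²) = -292/(4 + 151)² = -292/(155²) = -292/24025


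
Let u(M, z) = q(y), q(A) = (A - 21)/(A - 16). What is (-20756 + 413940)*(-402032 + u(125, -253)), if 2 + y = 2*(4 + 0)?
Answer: -158071960112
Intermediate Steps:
y = 6 (y = -2 + 2*(4 + 0) = -2 + 2*4 = -2 + 8 = 6)
q(A) = (-21 + A)/(-16 + A)
u(M, z) = 3/2 (u(M, z) = (-21 + 6)/(-16 + 6) = -15/(-10) = -⅒*(-15) = 3/2)
(-20756 + 413940)*(-402032 + u(125, -253)) = (-20756 + 413940)*(-402032 + 3/2) = 393184*(-804061/2) = -158071960112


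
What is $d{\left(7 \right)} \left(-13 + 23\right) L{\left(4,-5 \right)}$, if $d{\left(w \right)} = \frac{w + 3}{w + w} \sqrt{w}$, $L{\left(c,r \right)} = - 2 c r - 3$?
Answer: $\frac{1850 \sqrt{7}}{7} \approx 699.23$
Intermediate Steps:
$L{\left(c,r \right)} = -3 - 2 c r$ ($L{\left(c,r \right)} = - 2 c r - 3 = -3 - 2 c r$)
$d{\left(w \right)} = \frac{3 + w}{2 \sqrt{w}}$ ($d{\left(w \right)} = \frac{3 + w}{2 w} \sqrt{w} = \frac{3 + w}{2 \sqrt{w}}$)
$d{\left(7 \right)} \left(-13 + 23\right) L{\left(4,-5 \right)} = \frac{3 + 7}{2 \sqrt{7}} \left(-13 + 23\right) \left(-3 - 8 \left(-5\right)\right) = \frac{1}{2} \frac{\sqrt{7}}{7} \cdot 10 \cdot 10 \left(-3 + 40\right) = \frac{5 \sqrt{7}}{7} \cdot 10 \cdot 37 = \frac{50 \sqrt{7}}{7} \cdot 37 = \frac{1850 \sqrt{7}}{7}$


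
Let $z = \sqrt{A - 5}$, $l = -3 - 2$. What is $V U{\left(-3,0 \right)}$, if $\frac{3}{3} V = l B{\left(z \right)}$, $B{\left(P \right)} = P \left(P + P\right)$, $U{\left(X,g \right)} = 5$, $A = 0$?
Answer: $250$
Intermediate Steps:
$l = -5$ ($l = -3 - 2 = -5$)
$z = i \sqrt{5}$ ($z = \sqrt{0 - 5} = \sqrt{-5} = i \sqrt{5} \approx 2.2361 i$)
$B{\left(P \right)} = 2 P^{2}$ ($B{\left(P \right)} = P 2 P = 2 P^{2}$)
$V = 50$ ($V = - 5 \cdot 2 \left(i \sqrt{5}\right)^{2} = - 5 \cdot 2 \left(-5\right) = \left(-5\right) \left(-10\right) = 50$)
$V U{\left(-3,0 \right)} = 50 \cdot 5 = 250$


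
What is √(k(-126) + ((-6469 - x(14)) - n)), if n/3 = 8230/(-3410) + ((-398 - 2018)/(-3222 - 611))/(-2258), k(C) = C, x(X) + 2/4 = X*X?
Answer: 3*I*√6564930644331548789718/2951325674 ≈ 82.361*I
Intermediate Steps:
x(X) = -½ + X² (x(X) = -½ + X*X = -½ + X²)
n = -10685727117/1475662837 (n = 3*(8230/(-3410) + ((-398 - 2018)/(-3222 - 611))/(-2258)) = 3*(8230*(-1/3410) - 2416/(-3833)*(-1/2258)) = 3*(-823/341 - 2416*(-1/3833)*(-1/2258)) = 3*(-823/341 + (2416/3833)*(-1/2258)) = 3*(-823/341 - 1208/4327457) = 3*(-3561909039/1475662837) = -10685727117/1475662837 ≈ -7.2413)
√(k(-126) + ((-6469 - x(14)) - n)) = √(-126 + ((-6469 - (-½ + 14²)) - 1*(-10685727117/1475662837))) = √(-126 + ((-6469 - (-½ + 196)) + 10685727117/1475662837)) = √(-126 + ((-6469 - 1*391/2) + 10685727117/1475662837)) = √(-126 + ((-6469 - 391/2) + 10685727117/1475662837)) = √(-126 + (-13329/2 + 10685727117/1475662837)) = √(-126 - 19647738500139/2951325674) = √(-20019605535063/2951325674) = 3*I*√6564930644331548789718/2951325674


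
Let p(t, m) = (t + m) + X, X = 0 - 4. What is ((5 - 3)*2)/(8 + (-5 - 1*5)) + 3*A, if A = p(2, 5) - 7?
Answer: -14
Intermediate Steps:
X = -4
p(t, m) = -4 + m + t (p(t, m) = (t + m) - 4 = (m + t) - 4 = -4 + m + t)
A = -4 (A = (-4 + 5 + 2) - 7 = 3 - 7 = -4)
((5 - 3)*2)/(8 + (-5 - 1*5)) + 3*A = ((5 - 3)*2)/(8 + (-5 - 1*5)) + 3*(-4) = (2*2)/(8 + (-5 - 5)) - 12 = 4/(8 - 10) - 12 = 4/(-2) - 12 = 4*(-½) - 12 = -2 - 12 = -14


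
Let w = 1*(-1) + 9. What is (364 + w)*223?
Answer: 82956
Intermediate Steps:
w = 8 (w = -1 + 9 = 8)
(364 + w)*223 = (364 + 8)*223 = 372*223 = 82956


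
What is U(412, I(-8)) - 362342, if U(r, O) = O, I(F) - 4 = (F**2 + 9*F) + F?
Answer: -362354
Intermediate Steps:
I(F) = 4 + F**2 + 10*F (I(F) = 4 + ((F**2 + 9*F) + F) = 4 + (F**2 + 10*F) = 4 + F**2 + 10*F)
U(412, I(-8)) - 362342 = (4 + (-8)**2 + 10*(-8)) - 362342 = (4 + 64 - 80) - 362342 = -12 - 362342 = -362354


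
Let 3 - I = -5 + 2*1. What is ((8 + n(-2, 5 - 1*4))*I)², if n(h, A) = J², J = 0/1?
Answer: 2304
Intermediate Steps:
I = 6 (I = 3 - (-5 + 2*1) = 3 - (-5 + 2) = 3 - 1*(-3) = 3 + 3 = 6)
J = 0 (J = 0*1 = 0)
n(h, A) = 0 (n(h, A) = 0² = 0)
((8 + n(-2, 5 - 1*4))*I)² = ((8 + 0)*6)² = (8*6)² = 48² = 2304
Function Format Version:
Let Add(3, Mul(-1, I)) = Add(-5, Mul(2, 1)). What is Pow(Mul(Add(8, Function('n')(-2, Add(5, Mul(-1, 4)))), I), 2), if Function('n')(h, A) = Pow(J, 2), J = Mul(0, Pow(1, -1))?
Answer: 2304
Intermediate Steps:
I = 6 (I = Add(3, Mul(-1, Add(-5, Mul(2, 1)))) = Add(3, Mul(-1, Add(-5, 2))) = Add(3, Mul(-1, -3)) = Add(3, 3) = 6)
J = 0 (J = Mul(0, 1) = 0)
Function('n')(h, A) = 0 (Function('n')(h, A) = Pow(0, 2) = 0)
Pow(Mul(Add(8, Function('n')(-2, Add(5, Mul(-1, 4)))), I), 2) = Pow(Mul(Add(8, 0), 6), 2) = Pow(Mul(8, 6), 2) = Pow(48, 2) = 2304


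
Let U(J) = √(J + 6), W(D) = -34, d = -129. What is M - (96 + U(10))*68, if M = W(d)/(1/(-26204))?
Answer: 884136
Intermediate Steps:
U(J) = √(6 + J)
M = 890936 (M = -34/(1/(-26204)) = -34/(-1/26204) = -34*(-26204) = 890936)
M - (96 + U(10))*68 = 890936 - (96 + √(6 + 10))*68 = 890936 - (96 + √16)*68 = 890936 - (96 + 4)*68 = 890936 - 100*68 = 890936 - 1*6800 = 890936 - 6800 = 884136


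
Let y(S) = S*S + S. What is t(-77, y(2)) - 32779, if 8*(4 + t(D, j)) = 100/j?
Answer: -393371/12 ≈ -32781.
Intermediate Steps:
y(S) = S + S**2 (y(S) = S**2 + S = S + S**2)
t(D, j) = -4 + 25/(2*j) (t(D, j) = -4 + (100/j)/8 = -4 + 25/(2*j))
t(-77, y(2)) - 32779 = (-4 + 25/(2*((2*(1 + 2))))) - 32779 = (-4 + 25/(2*((2*3)))) - 32779 = (-4 + (25/2)/6) - 32779 = (-4 + (25/2)*(1/6)) - 32779 = (-4 + 25/12) - 32779 = -23/12 - 32779 = -393371/12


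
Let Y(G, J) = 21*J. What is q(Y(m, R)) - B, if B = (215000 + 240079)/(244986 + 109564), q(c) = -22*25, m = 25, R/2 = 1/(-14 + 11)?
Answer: -195457579/354550 ≈ -551.28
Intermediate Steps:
R = -⅔ (R = 2/(-14 + 11) = 2/(-3) = 2*(-⅓) = -⅔ ≈ -0.66667)
q(c) = -550
B = 455079/354550 ≈ 1.2835
q(Y(m, R)) - B = -550 - 1*455079/354550 = -550 - 455079/354550 = -195457579/354550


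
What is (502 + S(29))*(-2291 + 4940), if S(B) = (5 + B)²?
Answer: 4392042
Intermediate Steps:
(502 + S(29))*(-2291 + 4940) = (502 + (5 + 29)²)*(-2291 + 4940) = (502 + 34²)*2649 = (502 + 1156)*2649 = 1658*2649 = 4392042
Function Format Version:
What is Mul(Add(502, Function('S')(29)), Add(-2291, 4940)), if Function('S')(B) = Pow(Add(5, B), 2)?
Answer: 4392042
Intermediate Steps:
Mul(Add(502, Function('S')(29)), Add(-2291, 4940)) = Mul(Add(502, Pow(Add(5, 29), 2)), Add(-2291, 4940)) = Mul(Add(502, Pow(34, 2)), 2649) = Mul(Add(502, 1156), 2649) = Mul(1658, 2649) = 4392042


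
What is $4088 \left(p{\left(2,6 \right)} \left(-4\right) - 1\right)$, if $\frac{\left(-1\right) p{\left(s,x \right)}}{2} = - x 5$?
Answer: $-985208$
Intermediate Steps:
$p{\left(s,x \right)} = 10 x$ ($p{\left(s,x \right)} = - 2 - x 5 = - 2 \left(- 5 x\right) = 10 x$)
$4088 \left(p{\left(2,6 \right)} \left(-4\right) - 1\right) = 4088 \left(10 \cdot 6 \left(-4\right) - 1\right) = 4088 \left(60 \left(-4\right) - 1\right) = 4088 \left(-240 - 1\right) = 4088 \left(-241\right) = -985208$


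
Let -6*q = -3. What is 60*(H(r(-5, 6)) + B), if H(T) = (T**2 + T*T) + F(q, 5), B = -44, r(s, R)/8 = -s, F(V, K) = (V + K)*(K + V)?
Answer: 191175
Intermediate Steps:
q = 1/2 (q = -1/6*(-3) = 1/2 ≈ 0.50000)
F(V, K) = (K + V)**2 (F(V, K) = (K + V)*(K + V) = (K + V)**2)
r(s, R) = -8*s (r(s, R) = 8*(-s) = -8*s)
H(T) = 121/4 + 2*T**2 (H(T) = (T**2 + T*T) + (5 + 1/2)**2 = (T**2 + T**2) + (11/2)**2 = 2*T**2 + 121/4 = 121/4 + 2*T**2)
60*(H(r(-5, 6)) + B) = 60*((121/4 + 2*(-8*(-5))**2) - 44) = 60*((121/4 + 2*40**2) - 44) = 60*((121/4 + 2*1600) - 44) = 60*((121/4 + 3200) - 44) = 60*(12921/4 - 44) = 60*(12745/4) = 191175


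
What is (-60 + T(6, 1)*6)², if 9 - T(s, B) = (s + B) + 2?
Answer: 3600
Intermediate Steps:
T(s, B) = 7 - B - s (T(s, B) = 9 - ((s + B) + 2) = 9 - ((B + s) + 2) = 9 - (2 + B + s) = 9 + (-2 - B - s) = 7 - B - s)
(-60 + T(6, 1)*6)² = (-60 + (7 - 1*1 - 1*6)*6)² = (-60 + (7 - 1 - 6)*6)² = (-60 + 0*6)² = (-60 + 0)² = (-60)² = 3600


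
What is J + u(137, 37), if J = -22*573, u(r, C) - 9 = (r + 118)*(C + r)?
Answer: 31773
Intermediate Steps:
u(r, C) = 9 + (118 + r)*(C + r) (u(r, C) = 9 + (r + 118)*(C + r) = 9 + (118 + r)*(C + r))
J = -12606
J + u(137, 37) = -12606 + (9 + 137² + 118*37 + 118*137 + 37*137) = -12606 + (9 + 18769 + 4366 + 16166 + 5069) = -12606 + 44379 = 31773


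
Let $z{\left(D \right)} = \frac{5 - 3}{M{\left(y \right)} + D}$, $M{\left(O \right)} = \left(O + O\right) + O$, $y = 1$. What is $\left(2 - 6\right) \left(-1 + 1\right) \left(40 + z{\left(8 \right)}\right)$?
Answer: $0$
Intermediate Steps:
$M{\left(O \right)} = 3 O$ ($M{\left(O \right)} = 2 O + O = 3 O$)
$z{\left(D \right)} = \frac{2}{3 + D}$ ($z{\left(D \right)} = \frac{5 - 3}{3 \cdot 1 + D} = \frac{2}{3 + D}$)
$\left(2 - 6\right) \left(-1 + 1\right) \left(40 + z{\left(8 \right)}\right) = \left(2 - 6\right) \left(-1 + 1\right) \left(40 + \frac{2}{3 + 8}\right) = \left(2 - 6\right) 0 \left(40 + \frac{2}{11}\right) = \left(-4\right) 0 \left(40 + 2 \cdot \frac{1}{11}\right) = 0 \left(40 + \frac{2}{11}\right) = 0 \cdot \frac{442}{11} = 0$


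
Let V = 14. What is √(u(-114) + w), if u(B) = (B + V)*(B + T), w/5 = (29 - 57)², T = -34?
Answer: 12*√130 ≈ 136.82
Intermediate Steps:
w = 3920 (w = 5*(29 - 57)² = 5*(-28)² = 5*784 = 3920)
u(B) = (-34 + B)*(14 + B) (u(B) = (B + 14)*(B - 34) = (14 + B)*(-34 + B) = (-34 + B)*(14 + B))
√(u(-114) + w) = √((-476 + (-114)² - 20*(-114)) + 3920) = √((-476 + 12996 + 2280) + 3920) = √(14800 + 3920) = √18720 = 12*√130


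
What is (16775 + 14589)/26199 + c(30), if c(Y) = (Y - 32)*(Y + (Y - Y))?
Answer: -1540576/26199 ≈ -58.803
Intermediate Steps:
c(Y) = Y*(-32 + Y) (c(Y) = (-32 + Y)*(Y + 0) = (-32 + Y)*Y = Y*(-32 + Y))
(16775 + 14589)/26199 + c(30) = (16775 + 14589)/26199 + 30*(-32 + 30) = 31364*(1/26199) + 30*(-2) = 31364/26199 - 60 = -1540576/26199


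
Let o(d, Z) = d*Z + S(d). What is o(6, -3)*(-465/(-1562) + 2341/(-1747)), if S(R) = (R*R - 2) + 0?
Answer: -22754296/1364407 ≈ -16.677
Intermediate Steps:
S(R) = -2 + R**2 (S(R) = (R**2 - 2) + 0 = (-2 + R**2) + 0 = -2 + R**2)
o(d, Z) = -2 + d**2 + Z*d (o(d, Z) = d*Z + (-2 + d**2) = Z*d + (-2 + d**2) = -2 + d**2 + Z*d)
o(6, -3)*(-465/(-1562) + 2341/(-1747)) = (-2 + 6**2 - 3*6)*(-465/(-1562) + 2341/(-1747)) = (-2 + 36 - 18)*(-465*(-1/1562) + 2341*(-1/1747)) = 16*(465/1562 - 2341/1747) = 16*(-2844287/2728814) = -22754296/1364407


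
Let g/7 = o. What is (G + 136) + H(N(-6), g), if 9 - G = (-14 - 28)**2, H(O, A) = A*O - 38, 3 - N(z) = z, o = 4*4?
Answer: -649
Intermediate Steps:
o = 16
N(z) = 3 - z
g = 112 (g = 7*16 = 112)
H(O, A) = -38 + A*O
G = -1755 (G = 9 - (-14 - 28)**2 = 9 - 1*(-42)**2 = 9 - 1*1764 = 9 - 1764 = -1755)
(G + 136) + H(N(-6), g) = (-1755 + 136) + (-38 + 112*(3 - 1*(-6))) = -1619 + (-38 + 112*(3 + 6)) = -1619 + (-38 + 112*9) = -1619 + (-38 + 1008) = -1619 + 970 = -649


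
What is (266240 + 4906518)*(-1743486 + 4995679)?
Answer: 16822807358294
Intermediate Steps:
(266240 + 4906518)*(-1743486 + 4995679) = 5172758*3252193 = 16822807358294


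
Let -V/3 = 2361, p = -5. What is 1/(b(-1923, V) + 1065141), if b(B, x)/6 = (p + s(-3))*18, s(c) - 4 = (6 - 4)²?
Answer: 1/1065465 ≈ 9.3856e-7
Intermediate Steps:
V = -7083 (V = -3*2361 = -7083)
s(c) = 8 (s(c) = 4 + (6 - 4)² = 4 + 2² = 4 + 4 = 8)
b(B, x) = 324 (b(B, x) = 6*((-5 + 8)*18) = 6*(3*18) = 6*54 = 324)
1/(b(-1923, V) + 1065141) = 1/(324 + 1065141) = 1/1065465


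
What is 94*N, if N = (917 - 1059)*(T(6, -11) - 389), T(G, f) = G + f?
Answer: 5259112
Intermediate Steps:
N = 55948 (N = (917 - 1059)*((6 - 11) - 389) = -142*(-5 - 389) = -142*(-394) = 55948)
94*N = 94*55948 = 5259112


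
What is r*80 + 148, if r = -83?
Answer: -6492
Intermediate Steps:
r*80 + 148 = -83*80 + 148 = -6640 + 148 = -6492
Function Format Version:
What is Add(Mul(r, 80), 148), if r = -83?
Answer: -6492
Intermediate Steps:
Add(Mul(r, 80), 148) = Add(Mul(-83, 80), 148) = Add(-6640, 148) = -6492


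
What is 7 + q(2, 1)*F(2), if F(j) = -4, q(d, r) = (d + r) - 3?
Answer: 7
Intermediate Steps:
q(d, r) = -3 + d + r
7 + q(2, 1)*F(2) = 7 + (-3 + 2 + 1)*(-4) = 7 + 0*(-4) = 7 + 0 = 7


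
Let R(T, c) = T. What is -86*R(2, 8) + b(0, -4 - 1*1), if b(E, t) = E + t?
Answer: -177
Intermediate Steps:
-86*R(2, 8) + b(0, -4 - 1*1) = -86*2 + (0 + (-4 - 1*1)) = -172 + (0 + (-4 - 1)) = -172 + (0 - 5) = -172 - 5 = -177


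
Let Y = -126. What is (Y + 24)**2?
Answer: 10404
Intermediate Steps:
(Y + 24)**2 = (-126 + 24)**2 = (-102)**2 = 10404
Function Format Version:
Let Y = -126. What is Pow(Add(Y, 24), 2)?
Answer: 10404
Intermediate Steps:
Pow(Add(Y, 24), 2) = Pow(Add(-126, 24), 2) = Pow(-102, 2) = 10404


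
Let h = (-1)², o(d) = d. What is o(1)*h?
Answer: 1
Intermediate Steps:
h = 1
o(1)*h = 1*1 = 1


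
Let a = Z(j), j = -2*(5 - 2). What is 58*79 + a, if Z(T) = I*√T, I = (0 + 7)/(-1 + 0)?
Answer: 4582 - 7*I*√6 ≈ 4582.0 - 17.146*I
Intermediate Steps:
I = -7 (I = 7/(-1) = 7*(-1) = -7)
j = -6 (j = -2*3 = -6)
Z(T) = -7*√T
a = -7*I*√6 ≈ -17.146*I
58*79 + a = 58*79 - 7*I*√6 = 4582 - 7*I*√6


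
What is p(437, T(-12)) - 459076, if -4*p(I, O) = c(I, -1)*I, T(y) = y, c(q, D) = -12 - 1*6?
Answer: -914219/2 ≈ -4.5711e+5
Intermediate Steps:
c(q, D) = -18 (c(q, D) = -12 - 6 = -18)
p(I, O) = 9*I/2 (p(I, O) = -(-9)*I/2 = 9*I/2)
p(437, T(-12)) - 459076 = (9/2)*437 - 459076 = 3933/2 - 459076 = -914219/2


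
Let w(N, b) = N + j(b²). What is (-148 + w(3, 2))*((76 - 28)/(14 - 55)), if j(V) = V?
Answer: 6768/41 ≈ 165.07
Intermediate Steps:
w(N, b) = N + b²
(-148 + w(3, 2))*((76 - 28)/(14 - 55)) = (-148 + (3 + 2²))*((76 - 28)/(14 - 55)) = (-148 + (3 + 4))*(48/(-41)) = (-148 + 7)*(48*(-1/41)) = -141*(-48/41) = 6768/41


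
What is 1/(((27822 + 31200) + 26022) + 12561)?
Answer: 1/97605 ≈ 1.0245e-5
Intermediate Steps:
1/(((27822 + 31200) + 26022) + 12561) = 1/((59022 + 26022) + 12561) = 1/(85044 + 12561) = 1/97605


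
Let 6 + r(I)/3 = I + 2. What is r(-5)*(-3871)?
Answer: 104517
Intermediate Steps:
r(I) = -12 + 3*I (r(I) = -18 + 3*(I + 2) = -18 + 3*(2 + I) = -18 + (6 + 3*I) = -12 + 3*I)
r(-5)*(-3871) = (-12 + 3*(-5))*(-3871) = (-12 - 15)*(-3871) = -27*(-3871) = 104517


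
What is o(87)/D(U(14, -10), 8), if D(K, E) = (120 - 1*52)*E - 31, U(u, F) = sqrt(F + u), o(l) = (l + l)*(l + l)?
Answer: 3364/57 ≈ 59.018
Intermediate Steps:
o(l) = 4*l**2 (o(l) = (2*l)*(2*l) = 4*l**2)
D(K, E) = -31 + 68*E (D(K, E) = (120 - 52)*E - 31 = 68*E - 31 = -31 + 68*E)
o(87)/D(U(14, -10), 8) = (4*87**2)/(-31 + 68*8) = (4*7569)/(-31 + 544) = 30276/513 = 30276*(1/513) = 3364/57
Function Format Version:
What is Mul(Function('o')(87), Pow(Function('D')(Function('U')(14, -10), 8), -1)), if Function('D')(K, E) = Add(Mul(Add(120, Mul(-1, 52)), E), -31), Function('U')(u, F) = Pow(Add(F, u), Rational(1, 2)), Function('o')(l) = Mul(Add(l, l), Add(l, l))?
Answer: Rational(3364, 57) ≈ 59.018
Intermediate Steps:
Function('o')(l) = Mul(4, Pow(l, 2)) (Function('o')(l) = Mul(Mul(2, l), Mul(2, l)) = Mul(4, Pow(l, 2)))
Function('D')(K, E) = Add(-31, Mul(68, E)) (Function('D')(K, E) = Add(Mul(Add(120, -52), E), -31) = Add(Mul(68, E), -31) = Add(-31, Mul(68, E)))
Mul(Function('o')(87), Pow(Function('D')(Function('U')(14, -10), 8), -1)) = Mul(Mul(4, Pow(87, 2)), Pow(Add(-31, Mul(68, 8)), -1)) = Mul(Mul(4, 7569), Pow(Add(-31, 544), -1)) = Mul(30276, Pow(513, -1)) = Mul(30276, Rational(1, 513)) = Rational(3364, 57)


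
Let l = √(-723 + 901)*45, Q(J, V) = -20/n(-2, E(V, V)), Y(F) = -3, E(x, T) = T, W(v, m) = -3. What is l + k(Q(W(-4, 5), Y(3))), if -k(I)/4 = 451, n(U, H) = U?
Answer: -1804 + 45*√178 ≈ -1203.6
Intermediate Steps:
Q(J, V) = 10 (Q(J, V) = -20/(-2) = -20*(-½) = 10)
k(I) = -1804 (k(I) = -4*451 = -1804)
l = 45*√178 (l = √178*45 = 45*√178 ≈ 600.38)
l + k(Q(W(-4, 5), Y(3))) = 45*√178 - 1804 = -1804 + 45*√178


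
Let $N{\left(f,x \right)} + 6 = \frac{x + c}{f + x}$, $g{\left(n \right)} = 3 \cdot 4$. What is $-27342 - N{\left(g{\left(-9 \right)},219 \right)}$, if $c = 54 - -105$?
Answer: $- \frac{300714}{11} \approx -27338.0$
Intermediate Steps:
$c = 159$ ($c = 54 + 105 = 159$)
$g{\left(n \right)} = 12$
$N{\left(f,x \right)} = -6 + \frac{159 + x}{f + x}$ ($N{\left(f,x \right)} = -6 + \frac{x + 159}{f + x} = -6 + \frac{159 + x}{f + x}$)
$-27342 - N{\left(g{\left(-9 \right)},219 \right)} = -27342 - \frac{159 - 72 - 1095}{12 + 219} = -27342 - \frac{159 - 72 - 1095}{231} = -27342 - \frac{1}{231} \left(-1008\right) = -27342 - - \frac{48}{11} = -27342 + \frac{48}{11} = - \frac{300714}{11}$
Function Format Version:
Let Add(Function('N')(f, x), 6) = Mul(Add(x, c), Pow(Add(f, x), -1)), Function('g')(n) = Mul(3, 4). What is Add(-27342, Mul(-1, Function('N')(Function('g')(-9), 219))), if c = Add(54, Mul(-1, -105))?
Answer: Rational(-300714, 11) ≈ -27338.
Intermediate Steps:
c = 159 (c = Add(54, 105) = 159)
Function('g')(n) = 12
Function('N')(f, x) = Add(-6, Mul(Pow(Add(f, x), -1), Add(159, x))) (Function('N')(f, x) = Add(-6, Mul(Add(x, 159), Pow(Add(f, x), -1))) = Add(-6, Mul(Add(159, x), Pow(Add(f, x), -1))) = Add(-6, Mul(Pow(Add(f, x), -1), Add(159, x))))
Add(-27342, Mul(-1, Function('N')(Function('g')(-9), 219))) = Add(-27342, Mul(-1, Mul(Pow(Add(12, 219), -1), Add(159, Mul(-6, 12), Mul(-5, 219))))) = Add(-27342, Mul(-1, Mul(Pow(231, -1), Add(159, -72, -1095)))) = Add(-27342, Mul(-1, Mul(Rational(1, 231), -1008))) = Add(-27342, Mul(-1, Rational(-48, 11))) = Add(-27342, Rational(48, 11)) = Rational(-300714, 11)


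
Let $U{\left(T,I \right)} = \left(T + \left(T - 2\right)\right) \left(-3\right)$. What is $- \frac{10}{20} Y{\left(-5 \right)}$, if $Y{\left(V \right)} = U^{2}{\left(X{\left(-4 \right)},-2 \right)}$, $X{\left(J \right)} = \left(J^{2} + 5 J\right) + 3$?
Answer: $-72$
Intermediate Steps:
$X{\left(J \right)} = 3 + J^{2} + 5 J$
$U{\left(T,I \right)} = 6 - 6 T$ ($U{\left(T,I \right)} = \left(T + \left(-2 + T\right)\right) \left(-3\right) = \left(-2 + 2 T\right) \left(-3\right) = 6 - 6 T$)
$Y{\left(V \right)} = 144$ ($Y{\left(V \right)} = \left(6 - 6 \left(3 + \left(-4\right)^{2} + 5 \left(-4\right)\right)\right)^{2} = \left(6 - 6 \left(3 + 16 - 20\right)\right)^{2} = \left(6 - -6\right)^{2} = \left(6 + 6\right)^{2} = 12^{2} = 144$)
$- \frac{10}{20} Y{\left(-5 \right)} = - \frac{10}{20} \cdot 144 = \left(-10\right) \frac{1}{20} \cdot 144 = \left(- \frac{1}{2}\right) 144 = -72$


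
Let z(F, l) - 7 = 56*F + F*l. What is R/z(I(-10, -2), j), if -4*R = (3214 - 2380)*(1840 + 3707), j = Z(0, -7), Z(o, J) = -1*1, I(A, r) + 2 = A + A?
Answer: 771033/802 ≈ 961.39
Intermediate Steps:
I(A, r) = -2 + 2*A (I(A, r) = -2 + (A + A) = -2 + 2*A)
Z(o, J) = -1
j = -1
R = -2313099/2 (R = -(3214 - 2380)*(1840 + 3707)/4 = -417*5547/2 = -1/4*4626198 = -2313099/2 ≈ -1.1566e+6)
z(F, l) = 7 + 56*F + F*l (z(F, l) = 7 + (56*F + F*l) = 7 + 56*F + F*l)
R/z(I(-10, -2), j) = -2313099/(2*(7 + 56*(-2 + 2*(-10)) + (-2 + 2*(-10))*(-1))) = -2313099/(2*(7 + 56*(-2 - 20) + (-2 - 20)*(-1))) = -2313099/(2*(7 + 56*(-22) - 22*(-1))) = -2313099/(2*(7 - 1232 + 22)) = -2313099/2/(-1203) = -2313099/2*(-1/1203) = 771033/802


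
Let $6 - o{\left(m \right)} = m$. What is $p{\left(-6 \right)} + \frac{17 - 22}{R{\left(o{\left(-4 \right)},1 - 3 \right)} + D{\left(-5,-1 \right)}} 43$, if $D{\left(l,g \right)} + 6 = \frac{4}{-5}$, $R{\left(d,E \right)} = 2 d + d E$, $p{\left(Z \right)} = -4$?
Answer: $\frac{939}{34} \approx 27.618$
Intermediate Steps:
$o{\left(m \right)} = 6 - m$
$R{\left(d,E \right)} = 2 d + E d$
$D{\left(l,g \right)} = - \frac{34}{5}$ ($D{\left(l,g \right)} = -6 + \frac{4}{-5} = -6 + 4 \left(- \frac{1}{5}\right) = -6 - \frac{4}{5} = - \frac{34}{5}$)
$p{\left(-6 \right)} + \frac{17 - 22}{R{\left(o{\left(-4 \right)},1 - 3 \right)} + D{\left(-5,-1 \right)}} 43 = -4 + \frac{17 - 22}{\left(6 - -4\right) \left(2 + \left(1 - 3\right)\right) - \frac{34}{5}} \cdot 43 = -4 + - \frac{5}{\left(6 + 4\right) \left(2 - 2\right) - \frac{34}{5}} \cdot 43 = -4 + - \frac{5}{10 \cdot 0 - \frac{34}{5}} \cdot 43 = -4 + - \frac{5}{0 - \frac{34}{5}} \cdot 43 = -4 + - \frac{5}{- \frac{34}{5}} \cdot 43 = -4 + \left(-5\right) \left(- \frac{5}{34}\right) 43 = -4 + \frac{25}{34} \cdot 43 = -4 + \frac{1075}{34} = \frac{939}{34}$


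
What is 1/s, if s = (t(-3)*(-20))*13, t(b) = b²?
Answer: -1/2340 ≈ -0.00042735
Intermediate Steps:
s = -2340 (s = ((-3)²*(-20))*13 = (9*(-20))*13 = -180*13 = -2340)
1/s = 1/(-2340) = -1/2340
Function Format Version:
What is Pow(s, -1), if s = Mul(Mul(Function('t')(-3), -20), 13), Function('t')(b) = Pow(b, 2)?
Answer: Rational(-1, 2340) ≈ -0.00042735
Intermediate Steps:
s = -2340 (s = Mul(Mul(Pow(-3, 2), -20), 13) = Mul(Mul(9, -20), 13) = Mul(-180, 13) = -2340)
Pow(s, -1) = Pow(-2340, -1) = Rational(-1, 2340)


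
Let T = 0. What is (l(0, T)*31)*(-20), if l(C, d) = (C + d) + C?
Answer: 0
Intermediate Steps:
l(C, d) = d + 2*C
(l(0, T)*31)*(-20) = ((0 + 2*0)*31)*(-20) = ((0 + 0)*31)*(-20) = (0*31)*(-20) = 0*(-20) = 0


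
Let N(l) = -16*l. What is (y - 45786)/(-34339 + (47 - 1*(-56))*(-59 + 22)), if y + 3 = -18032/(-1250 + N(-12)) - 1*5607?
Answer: 590858/438725 ≈ 1.3468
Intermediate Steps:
y = -128638/23 (y = -3 + (-18032/(-1250 - 16*(-12)) - 1*5607) = -3 + (-18032/(-1250 + 192) - 5607) = -3 + (-18032/(-1058) - 5607) = -3 + (-18032*(-1/1058) - 5607) = -3 + (392/23 - 5607) = -3 - 128569/23 = -128638/23 ≈ -5593.0)
(y - 45786)/(-34339 + (47 - 1*(-56))*(-59 + 22)) = (-128638/23 - 45786)/(-34339 + (47 - 1*(-56))*(-59 + 22)) = -1181716/(23*(-34339 + (47 + 56)*(-37))) = -1181716/(23*(-34339 + 103*(-37))) = -1181716/(23*(-34339 - 3811)) = -1181716/23/(-38150) = -1181716/23*(-1/38150) = 590858/438725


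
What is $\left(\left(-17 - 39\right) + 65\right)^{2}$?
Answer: $81$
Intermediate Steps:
$\left(\left(-17 - 39\right) + 65\right)^{2} = \left(-56 + 65\right)^{2} = 9^{2} = 81$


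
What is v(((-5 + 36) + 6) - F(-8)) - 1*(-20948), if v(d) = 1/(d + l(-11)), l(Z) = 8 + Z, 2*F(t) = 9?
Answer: 1235934/59 ≈ 20948.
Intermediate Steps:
F(t) = 9/2 (F(t) = (½)*9 = 9/2)
v(d) = 1/(-3 + d) (v(d) = 1/(d + (8 - 11)) = 1/(d - 3) = 1/(-3 + d))
v(((-5 + 36) + 6) - F(-8)) - 1*(-20948) = 1/(-3 + (((-5 + 36) + 6) - 1*9/2)) - 1*(-20948) = 1/(-3 + ((31 + 6) - 9/2)) + 20948 = 1/(-3 + (37 - 9/2)) + 20948 = 1/(-3 + 65/2) + 20948 = 1/(59/2) + 20948 = 2/59 + 20948 = 1235934/59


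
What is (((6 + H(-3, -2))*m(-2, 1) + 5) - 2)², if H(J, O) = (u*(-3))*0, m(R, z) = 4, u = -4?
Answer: 729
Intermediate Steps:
H(J, O) = 0 (H(J, O) = -4*(-3)*0 = 12*0 = 0)
(((6 + H(-3, -2))*m(-2, 1) + 5) - 2)² = (((6 + 0)*4 + 5) - 2)² = ((6*4 + 5) - 2)² = ((24 + 5) - 2)² = (29 - 2)² = 27² = 729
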